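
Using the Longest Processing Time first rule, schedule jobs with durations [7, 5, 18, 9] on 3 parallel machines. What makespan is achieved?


Sort jobs in decreasing order (LPT): [18, 9, 7, 5]
Assign each job to the least loaded machine:
  Machine 1: jobs [18], load = 18
  Machine 2: jobs [9], load = 9
  Machine 3: jobs [7, 5], load = 12
Makespan = max load = 18

18


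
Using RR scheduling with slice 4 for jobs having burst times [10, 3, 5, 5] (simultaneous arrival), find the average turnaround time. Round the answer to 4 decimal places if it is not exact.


Time quantum = 4
Execution trace:
  J1 runs 4 units, time = 4
  J2 runs 3 units, time = 7
  J3 runs 4 units, time = 11
  J4 runs 4 units, time = 15
  J1 runs 4 units, time = 19
  J3 runs 1 units, time = 20
  J4 runs 1 units, time = 21
  J1 runs 2 units, time = 23
Finish times: [23, 7, 20, 21]
Average turnaround = 71/4 = 17.75

17.75


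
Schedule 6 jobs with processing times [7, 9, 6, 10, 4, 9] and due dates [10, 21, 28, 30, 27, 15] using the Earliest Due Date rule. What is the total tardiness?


Sort by due date (EDD order): [(7, 10), (9, 15), (9, 21), (4, 27), (6, 28), (10, 30)]
Compute completion times and tardiness:
  Job 1: p=7, d=10, C=7, tardiness=max(0,7-10)=0
  Job 2: p=9, d=15, C=16, tardiness=max(0,16-15)=1
  Job 3: p=9, d=21, C=25, tardiness=max(0,25-21)=4
  Job 4: p=4, d=27, C=29, tardiness=max(0,29-27)=2
  Job 5: p=6, d=28, C=35, tardiness=max(0,35-28)=7
  Job 6: p=10, d=30, C=45, tardiness=max(0,45-30)=15
Total tardiness = 29

29


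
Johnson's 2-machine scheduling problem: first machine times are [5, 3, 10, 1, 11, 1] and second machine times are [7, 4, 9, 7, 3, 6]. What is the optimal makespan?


Apply Johnson's rule:
  Group 1 (a <= b): [(4, 1, 7), (6, 1, 6), (2, 3, 4), (1, 5, 7)]
  Group 2 (a > b): [(3, 10, 9), (5, 11, 3)]
Optimal job order: [4, 6, 2, 1, 3, 5]
Schedule:
  Job 4: M1 done at 1, M2 done at 8
  Job 6: M1 done at 2, M2 done at 14
  Job 2: M1 done at 5, M2 done at 18
  Job 1: M1 done at 10, M2 done at 25
  Job 3: M1 done at 20, M2 done at 34
  Job 5: M1 done at 31, M2 done at 37
Makespan = 37

37


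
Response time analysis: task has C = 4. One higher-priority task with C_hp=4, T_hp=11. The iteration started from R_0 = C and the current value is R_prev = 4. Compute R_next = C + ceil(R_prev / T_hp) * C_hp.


R_next = C + ceil(R_prev / T_hp) * C_hp
ceil(4 / 11) = ceil(0.3636) = 1
Interference = 1 * 4 = 4
R_next = 4 + 4 = 8

8


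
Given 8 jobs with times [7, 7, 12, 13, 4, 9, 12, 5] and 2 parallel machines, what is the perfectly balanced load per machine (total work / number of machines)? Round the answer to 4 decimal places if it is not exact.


Total processing time = 7 + 7 + 12 + 13 + 4 + 9 + 12 + 5 = 69
Number of machines = 2
Ideal balanced load = 69 / 2 = 34.5

34.5


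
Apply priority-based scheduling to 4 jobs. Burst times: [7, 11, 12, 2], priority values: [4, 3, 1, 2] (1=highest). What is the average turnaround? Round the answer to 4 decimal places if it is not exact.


Sort by priority (ascending = highest first):
Order: [(1, 12), (2, 2), (3, 11), (4, 7)]
Completion times:
  Priority 1, burst=12, C=12
  Priority 2, burst=2, C=14
  Priority 3, burst=11, C=25
  Priority 4, burst=7, C=32
Average turnaround = 83/4 = 20.75

20.75


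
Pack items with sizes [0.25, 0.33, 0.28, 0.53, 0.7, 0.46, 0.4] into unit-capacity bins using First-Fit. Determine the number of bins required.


Place items sequentially using First-Fit:
  Item 0.25 -> new Bin 1
  Item 0.33 -> Bin 1 (now 0.58)
  Item 0.28 -> Bin 1 (now 0.86)
  Item 0.53 -> new Bin 2
  Item 0.7 -> new Bin 3
  Item 0.46 -> Bin 2 (now 0.99)
  Item 0.4 -> new Bin 4
Total bins used = 4

4


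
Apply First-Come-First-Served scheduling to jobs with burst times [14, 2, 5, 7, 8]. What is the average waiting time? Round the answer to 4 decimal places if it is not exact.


FCFS order (as given): [14, 2, 5, 7, 8]
Waiting times:
  Job 1: wait = 0
  Job 2: wait = 14
  Job 3: wait = 16
  Job 4: wait = 21
  Job 5: wait = 28
Sum of waiting times = 79
Average waiting time = 79/5 = 15.8

15.8


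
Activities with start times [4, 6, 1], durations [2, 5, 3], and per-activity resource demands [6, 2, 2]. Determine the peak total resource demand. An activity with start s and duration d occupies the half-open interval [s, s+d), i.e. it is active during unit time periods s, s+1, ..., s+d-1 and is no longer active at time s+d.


Each activity i is active on [start_i, start_i + duration_i).
Compute total resource usage per time slot:
  t=0: active resources = [], total = 0
  t=1: active resources = [2], total = 2
  t=2: active resources = [2], total = 2
  t=3: active resources = [2], total = 2
  t=4: active resources = [6], total = 6
  t=5: active resources = [6], total = 6
  t=6: active resources = [2], total = 2
  t=7: active resources = [2], total = 2
  t=8: active resources = [2], total = 2
  t=9: active resources = [2], total = 2
  t=10: active resources = [2], total = 2
Peak resource demand = 6

6


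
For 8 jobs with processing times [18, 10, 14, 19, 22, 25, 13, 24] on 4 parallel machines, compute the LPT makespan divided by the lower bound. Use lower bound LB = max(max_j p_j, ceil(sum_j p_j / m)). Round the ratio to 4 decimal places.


LPT order: [25, 24, 22, 19, 18, 14, 13, 10]
Machine loads after assignment: [35, 37, 36, 37]
LPT makespan = 37
Lower bound = max(max_job, ceil(total/4)) = max(25, 37) = 37
Ratio = 37 / 37 = 1.0

1.0


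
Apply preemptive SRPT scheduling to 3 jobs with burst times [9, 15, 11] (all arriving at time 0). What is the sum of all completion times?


Since all jobs arrive at t=0, SRPT equals SPT ordering.
SPT order: [9, 11, 15]
Completion times:
  Job 1: p=9, C=9
  Job 2: p=11, C=20
  Job 3: p=15, C=35
Total completion time = 9 + 20 + 35 = 64

64


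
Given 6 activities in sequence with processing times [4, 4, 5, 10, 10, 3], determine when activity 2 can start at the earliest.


Activity 2 starts after activities 1 through 1 complete.
Predecessor durations: [4]
ES = 4 = 4

4


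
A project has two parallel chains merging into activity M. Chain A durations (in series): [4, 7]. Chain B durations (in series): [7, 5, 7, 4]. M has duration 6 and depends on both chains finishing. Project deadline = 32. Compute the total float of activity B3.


Forward pass: ES(B3) = sum of predecessors on chain B = 12
EF = ES + duration = 12 + 7 = 19
Backward pass: LF(M) = deadline = 32; LS(M) = 32 - 6 = 26
LF(B3) = LS(M) - sum(successors on chain B) = 26 - 4 = 22
LS = LF - duration = 22 - 7 = 15
Total float = LS - ES = 15 - 12 = 3

3


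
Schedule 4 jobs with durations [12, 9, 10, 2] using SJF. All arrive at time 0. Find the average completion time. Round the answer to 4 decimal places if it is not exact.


SJF order (ascending): [2, 9, 10, 12]
Completion times:
  Job 1: burst=2, C=2
  Job 2: burst=9, C=11
  Job 3: burst=10, C=21
  Job 4: burst=12, C=33
Average completion = 67/4 = 16.75

16.75


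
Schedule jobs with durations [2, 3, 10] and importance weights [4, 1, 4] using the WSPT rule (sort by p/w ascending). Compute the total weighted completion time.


Compute p/w ratios and sort ascending (WSPT): [(2, 4), (10, 4), (3, 1)]
Compute weighted completion times:
  Job (p=2,w=4): C=2, w*C=4*2=8
  Job (p=10,w=4): C=12, w*C=4*12=48
  Job (p=3,w=1): C=15, w*C=1*15=15
Total weighted completion time = 71

71


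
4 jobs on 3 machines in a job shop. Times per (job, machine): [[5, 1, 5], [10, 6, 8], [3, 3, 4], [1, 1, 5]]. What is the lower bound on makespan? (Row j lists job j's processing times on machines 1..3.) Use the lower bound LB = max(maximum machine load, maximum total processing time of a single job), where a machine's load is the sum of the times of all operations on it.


Machine loads:
  Machine 1: 5 + 10 + 3 + 1 = 19
  Machine 2: 1 + 6 + 3 + 1 = 11
  Machine 3: 5 + 8 + 4 + 5 = 22
Max machine load = 22
Job totals:
  Job 1: 11
  Job 2: 24
  Job 3: 10
  Job 4: 7
Max job total = 24
Lower bound = max(22, 24) = 24

24


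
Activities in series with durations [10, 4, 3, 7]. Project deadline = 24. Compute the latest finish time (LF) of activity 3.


LF(activity 3) = deadline - sum of successor durations
Successors: activities 4 through 4 with durations [7]
Sum of successor durations = 7
LF = 24 - 7 = 17

17


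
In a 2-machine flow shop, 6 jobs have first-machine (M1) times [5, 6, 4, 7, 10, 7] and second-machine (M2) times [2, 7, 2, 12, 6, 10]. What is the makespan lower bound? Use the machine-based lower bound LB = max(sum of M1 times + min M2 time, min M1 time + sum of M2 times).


LB1 = sum(M1 times) + min(M2 times) = 39 + 2 = 41
LB2 = min(M1 times) + sum(M2 times) = 4 + 39 = 43
Lower bound = max(LB1, LB2) = max(41, 43) = 43

43


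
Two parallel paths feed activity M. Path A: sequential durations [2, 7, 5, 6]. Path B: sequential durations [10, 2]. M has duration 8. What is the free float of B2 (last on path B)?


ES(B2) = sum of predecessors on chain B = 10
EF(B2) = ES + duration = 10 + 2 = 12
Successor of B2 is M. ES(M) = max(sum(A), sum(B)) = max(20, 12) = 20
Free float = ES(successor) - EF(current) = 20 - 12 = 8

8


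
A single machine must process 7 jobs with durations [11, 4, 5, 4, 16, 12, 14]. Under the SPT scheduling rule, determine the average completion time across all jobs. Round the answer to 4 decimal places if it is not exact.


Sort jobs by processing time (SPT order): [4, 4, 5, 11, 12, 14, 16]
Compute completion times sequentially:
  Job 1: processing = 4, completes at 4
  Job 2: processing = 4, completes at 8
  Job 3: processing = 5, completes at 13
  Job 4: processing = 11, completes at 24
  Job 5: processing = 12, completes at 36
  Job 6: processing = 14, completes at 50
  Job 7: processing = 16, completes at 66
Sum of completion times = 201
Average completion time = 201/7 = 28.7143

28.7143


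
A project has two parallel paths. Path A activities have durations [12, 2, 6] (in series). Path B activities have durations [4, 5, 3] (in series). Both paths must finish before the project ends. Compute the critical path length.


Path A total = 12 + 2 + 6 = 20
Path B total = 4 + 5 + 3 = 12
Critical path = longest path = max(20, 12) = 20

20


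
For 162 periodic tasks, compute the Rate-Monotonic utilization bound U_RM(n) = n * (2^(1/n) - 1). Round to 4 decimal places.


Compute 2^(1/162) = 1.0042878529
Subtract 1: 1.0042878529 - 1 = 0.0042878529
Multiply by n: 162 * 0.0042878529 = 0.6946321698
Round to 4 dp: 0.6946

0.6946


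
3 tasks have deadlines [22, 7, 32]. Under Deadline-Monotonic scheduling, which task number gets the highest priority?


Sort tasks by relative deadline (ascending):
  Task 2: deadline = 7
  Task 1: deadline = 22
  Task 3: deadline = 32
Priority order (highest first): [2, 1, 3]
Highest priority task = 2

2


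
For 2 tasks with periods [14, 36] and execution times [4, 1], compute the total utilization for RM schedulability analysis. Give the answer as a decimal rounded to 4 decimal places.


Compute individual utilizations (exact fractions):
  Task 1: C/T = 4/14 = 2/7 (approx. 0.2857)
  Task 2: C/T = 1/36 (approx. 0.0278)
Total utilization U = 2/7 + 1/36 = 79/252
Rounded to 4 decimal places: U = 0.3135
RM (Liu & Layland) bound for 2 tasks = 0.828427; compare with U = 79/252 (approx. 0.313492)
U <= bound, so schedulable by RM sufficient condition.

0.3135


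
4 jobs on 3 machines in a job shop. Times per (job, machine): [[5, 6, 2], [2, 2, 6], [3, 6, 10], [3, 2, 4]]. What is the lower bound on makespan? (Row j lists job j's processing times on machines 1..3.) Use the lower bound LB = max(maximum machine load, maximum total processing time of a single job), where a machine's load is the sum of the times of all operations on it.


Machine loads:
  Machine 1: 5 + 2 + 3 + 3 = 13
  Machine 2: 6 + 2 + 6 + 2 = 16
  Machine 3: 2 + 6 + 10 + 4 = 22
Max machine load = 22
Job totals:
  Job 1: 13
  Job 2: 10
  Job 3: 19
  Job 4: 9
Max job total = 19
Lower bound = max(22, 19) = 22

22


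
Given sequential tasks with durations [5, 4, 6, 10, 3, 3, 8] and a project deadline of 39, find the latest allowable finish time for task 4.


LF(activity 4) = deadline - sum of successor durations
Successors: activities 5 through 7 with durations [3, 3, 8]
Sum of successor durations = 14
LF = 39 - 14 = 25

25


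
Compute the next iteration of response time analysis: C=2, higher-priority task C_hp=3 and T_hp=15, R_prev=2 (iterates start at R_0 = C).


R_next = C + ceil(R_prev / T_hp) * C_hp
ceil(2 / 15) = ceil(0.1333) = 1
Interference = 1 * 3 = 3
R_next = 2 + 3 = 5

5


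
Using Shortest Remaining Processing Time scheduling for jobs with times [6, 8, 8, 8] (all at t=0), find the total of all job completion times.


Since all jobs arrive at t=0, SRPT equals SPT ordering.
SPT order: [6, 8, 8, 8]
Completion times:
  Job 1: p=6, C=6
  Job 2: p=8, C=14
  Job 3: p=8, C=22
  Job 4: p=8, C=30
Total completion time = 6 + 14 + 22 + 30 = 72

72


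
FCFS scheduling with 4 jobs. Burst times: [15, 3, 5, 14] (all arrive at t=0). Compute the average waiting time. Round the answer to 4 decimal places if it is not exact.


FCFS order (as given): [15, 3, 5, 14]
Waiting times:
  Job 1: wait = 0
  Job 2: wait = 15
  Job 3: wait = 18
  Job 4: wait = 23
Sum of waiting times = 56
Average waiting time = 56/4 = 14.0

14.0


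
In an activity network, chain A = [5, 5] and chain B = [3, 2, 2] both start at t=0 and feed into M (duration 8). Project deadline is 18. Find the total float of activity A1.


Forward pass: ES(A1) = sum of predecessors on chain A = 0
EF = ES + duration = 0 + 5 = 5
Backward pass: LF(M) = deadline = 18; LS(M) = 18 - 8 = 10
LF(A1) = LS(M) - sum(successors on chain A) = 10 - 5 = 5
LS = LF - duration = 5 - 5 = 0
Total float = LS - ES = 0 - 0 = 0

0


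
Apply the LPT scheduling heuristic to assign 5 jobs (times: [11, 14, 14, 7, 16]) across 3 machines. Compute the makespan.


Sort jobs in decreasing order (LPT): [16, 14, 14, 11, 7]
Assign each job to the least loaded machine:
  Machine 1: jobs [16], load = 16
  Machine 2: jobs [14, 11], load = 25
  Machine 3: jobs [14, 7], load = 21
Makespan = max load = 25

25


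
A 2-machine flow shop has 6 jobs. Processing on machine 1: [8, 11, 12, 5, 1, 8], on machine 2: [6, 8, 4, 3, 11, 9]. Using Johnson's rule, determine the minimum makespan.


Apply Johnson's rule:
  Group 1 (a <= b): [(5, 1, 11), (6, 8, 9)]
  Group 2 (a > b): [(2, 11, 8), (1, 8, 6), (3, 12, 4), (4, 5, 3)]
Optimal job order: [5, 6, 2, 1, 3, 4]
Schedule:
  Job 5: M1 done at 1, M2 done at 12
  Job 6: M1 done at 9, M2 done at 21
  Job 2: M1 done at 20, M2 done at 29
  Job 1: M1 done at 28, M2 done at 35
  Job 3: M1 done at 40, M2 done at 44
  Job 4: M1 done at 45, M2 done at 48
Makespan = 48

48


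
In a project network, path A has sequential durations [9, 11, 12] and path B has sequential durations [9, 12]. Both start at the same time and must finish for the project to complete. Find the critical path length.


Path A total = 9 + 11 + 12 = 32
Path B total = 9 + 12 = 21
Critical path = longest path = max(32, 21) = 32

32


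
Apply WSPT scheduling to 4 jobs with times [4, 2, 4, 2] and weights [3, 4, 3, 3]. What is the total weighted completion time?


Compute p/w ratios and sort ascending (WSPT): [(2, 4), (2, 3), (4, 3), (4, 3)]
Compute weighted completion times:
  Job (p=2,w=4): C=2, w*C=4*2=8
  Job (p=2,w=3): C=4, w*C=3*4=12
  Job (p=4,w=3): C=8, w*C=3*8=24
  Job (p=4,w=3): C=12, w*C=3*12=36
Total weighted completion time = 80

80


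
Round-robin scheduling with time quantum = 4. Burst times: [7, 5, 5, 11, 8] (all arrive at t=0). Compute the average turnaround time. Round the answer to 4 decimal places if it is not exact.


Time quantum = 4
Execution trace:
  J1 runs 4 units, time = 4
  J2 runs 4 units, time = 8
  J3 runs 4 units, time = 12
  J4 runs 4 units, time = 16
  J5 runs 4 units, time = 20
  J1 runs 3 units, time = 23
  J2 runs 1 units, time = 24
  J3 runs 1 units, time = 25
  J4 runs 4 units, time = 29
  J5 runs 4 units, time = 33
  J4 runs 3 units, time = 36
Finish times: [23, 24, 25, 36, 33]
Average turnaround = 141/5 = 28.2

28.2


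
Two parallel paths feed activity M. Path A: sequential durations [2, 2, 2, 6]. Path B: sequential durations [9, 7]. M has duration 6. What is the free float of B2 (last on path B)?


ES(B2) = sum of predecessors on chain B = 9
EF(B2) = ES + duration = 9 + 7 = 16
Successor of B2 is M. ES(M) = max(sum(A), sum(B)) = max(12, 16) = 16
Free float = ES(successor) - EF(current) = 16 - 16 = 0

0


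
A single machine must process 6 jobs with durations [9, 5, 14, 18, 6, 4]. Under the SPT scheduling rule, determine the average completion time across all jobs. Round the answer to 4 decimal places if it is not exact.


Sort jobs by processing time (SPT order): [4, 5, 6, 9, 14, 18]
Compute completion times sequentially:
  Job 1: processing = 4, completes at 4
  Job 2: processing = 5, completes at 9
  Job 3: processing = 6, completes at 15
  Job 4: processing = 9, completes at 24
  Job 5: processing = 14, completes at 38
  Job 6: processing = 18, completes at 56
Sum of completion times = 146
Average completion time = 146/6 = 24.3333

24.3333


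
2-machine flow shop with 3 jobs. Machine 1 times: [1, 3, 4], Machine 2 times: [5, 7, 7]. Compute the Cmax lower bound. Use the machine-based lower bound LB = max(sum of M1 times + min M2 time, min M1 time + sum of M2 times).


LB1 = sum(M1 times) + min(M2 times) = 8 + 5 = 13
LB2 = min(M1 times) + sum(M2 times) = 1 + 19 = 20
Lower bound = max(LB1, LB2) = max(13, 20) = 20

20


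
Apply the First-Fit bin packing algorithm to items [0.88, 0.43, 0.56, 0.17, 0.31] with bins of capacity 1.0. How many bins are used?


Place items sequentially using First-Fit:
  Item 0.88 -> new Bin 1
  Item 0.43 -> new Bin 2
  Item 0.56 -> Bin 2 (now 0.99)
  Item 0.17 -> new Bin 3
  Item 0.31 -> Bin 3 (now 0.48)
Total bins used = 3

3


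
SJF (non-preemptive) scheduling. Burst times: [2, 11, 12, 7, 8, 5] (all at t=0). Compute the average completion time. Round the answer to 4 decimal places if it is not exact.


SJF order (ascending): [2, 5, 7, 8, 11, 12]
Completion times:
  Job 1: burst=2, C=2
  Job 2: burst=5, C=7
  Job 3: burst=7, C=14
  Job 4: burst=8, C=22
  Job 5: burst=11, C=33
  Job 6: burst=12, C=45
Average completion = 123/6 = 20.5

20.5


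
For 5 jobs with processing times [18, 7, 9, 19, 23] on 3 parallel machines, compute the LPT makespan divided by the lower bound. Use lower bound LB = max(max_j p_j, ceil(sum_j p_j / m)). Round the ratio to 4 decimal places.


LPT order: [23, 19, 18, 9, 7]
Machine loads after assignment: [23, 26, 27]
LPT makespan = 27
Lower bound = max(max_job, ceil(total/3)) = max(23, 26) = 26
Ratio = 27 / 26 = 1.0385

1.0385


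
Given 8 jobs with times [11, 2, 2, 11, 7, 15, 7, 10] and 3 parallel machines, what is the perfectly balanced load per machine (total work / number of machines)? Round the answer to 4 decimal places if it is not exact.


Total processing time = 11 + 2 + 2 + 11 + 7 + 15 + 7 + 10 = 65
Number of machines = 3
Ideal balanced load = 65 / 3 = 21.6667

21.6667


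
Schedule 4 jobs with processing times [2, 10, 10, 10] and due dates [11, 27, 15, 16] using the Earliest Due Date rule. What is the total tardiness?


Sort by due date (EDD order): [(2, 11), (10, 15), (10, 16), (10, 27)]
Compute completion times and tardiness:
  Job 1: p=2, d=11, C=2, tardiness=max(0,2-11)=0
  Job 2: p=10, d=15, C=12, tardiness=max(0,12-15)=0
  Job 3: p=10, d=16, C=22, tardiness=max(0,22-16)=6
  Job 4: p=10, d=27, C=32, tardiness=max(0,32-27)=5
Total tardiness = 11

11


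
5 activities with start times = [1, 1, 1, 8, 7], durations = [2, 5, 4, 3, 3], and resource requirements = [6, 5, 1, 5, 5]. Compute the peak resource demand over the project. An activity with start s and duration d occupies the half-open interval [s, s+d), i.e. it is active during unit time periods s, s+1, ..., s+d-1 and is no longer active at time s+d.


Each activity i is active on [start_i, start_i + duration_i).
Compute total resource usage per time slot:
  t=0: active resources = [], total = 0
  t=1: active resources = [6, 5, 1], total = 12
  t=2: active resources = [6, 5, 1], total = 12
  t=3: active resources = [5, 1], total = 6
  t=4: active resources = [5, 1], total = 6
  t=5: active resources = [5], total = 5
  t=6: active resources = [], total = 0
  t=7: active resources = [5], total = 5
  t=8: active resources = [5, 5], total = 10
  t=9: active resources = [5, 5], total = 10
  t=10: active resources = [5], total = 5
Peak resource demand = 12

12


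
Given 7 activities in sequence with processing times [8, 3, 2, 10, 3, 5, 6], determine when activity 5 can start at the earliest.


Activity 5 starts after activities 1 through 4 complete.
Predecessor durations: [8, 3, 2, 10]
ES = 8 + 3 + 2 + 10 = 23

23


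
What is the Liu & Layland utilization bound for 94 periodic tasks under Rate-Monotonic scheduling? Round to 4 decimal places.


Compute 2^(1/94) = 1.0074011604
Subtract 1: 1.0074011604 - 1 = 0.0074011604
Multiply by n: 94 * 0.0074011604 = 0.6957090776
Round to 4 dp: 0.6957

0.6957


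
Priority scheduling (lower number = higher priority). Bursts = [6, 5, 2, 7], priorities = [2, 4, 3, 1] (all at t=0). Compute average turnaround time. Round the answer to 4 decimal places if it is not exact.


Sort by priority (ascending = highest first):
Order: [(1, 7), (2, 6), (3, 2), (4, 5)]
Completion times:
  Priority 1, burst=7, C=7
  Priority 2, burst=6, C=13
  Priority 3, burst=2, C=15
  Priority 4, burst=5, C=20
Average turnaround = 55/4 = 13.75

13.75


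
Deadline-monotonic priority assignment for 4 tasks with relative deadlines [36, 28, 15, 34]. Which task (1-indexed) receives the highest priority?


Sort tasks by relative deadline (ascending):
  Task 3: deadline = 15
  Task 2: deadline = 28
  Task 4: deadline = 34
  Task 1: deadline = 36
Priority order (highest first): [3, 2, 4, 1]
Highest priority task = 3

3


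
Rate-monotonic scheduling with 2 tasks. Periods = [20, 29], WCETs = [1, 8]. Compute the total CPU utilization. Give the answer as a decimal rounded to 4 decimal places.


Compute individual utilizations (exact fractions):
  Task 1: C/T = 1/20 (approx. 0.05)
  Task 2: C/T = 8/29 (approx. 0.2759)
Total utilization U = 1/20 + 8/29 = 189/580
Rounded to 4 decimal places: U = 0.3259
RM (Liu & Layland) bound for 2 tasks = 0.828427; compare with U = 189/580 (approx. 0.325862)
U <= bound, so schedulable by RM sufficient condition.

0.3259


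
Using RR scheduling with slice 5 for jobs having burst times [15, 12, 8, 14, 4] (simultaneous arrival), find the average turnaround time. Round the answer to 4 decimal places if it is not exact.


Time quantum = 5
Execution trace:
  J1 runs 5 units, time = 5
  J2 runs 5 units, time = 10
  J3 runs 5 units, time = 15
  J4 runs 5 units, time = 20
  J5 runs 4 units, time = 24
  J1 runs 5 units, time = 29
  J2 runs 5 units, time = 34
  J3 runs 3 units, time = 37
  J4 runs 5 units, time = 42
  J1 runs 5 units, time = 47
  J2 runs 2 units, time = 49
  J4 runs 4 units, time = 53
Finish times: [47, 49, 37, 53, 24]
Average turnaround = 210/5 = 42.0

42.0


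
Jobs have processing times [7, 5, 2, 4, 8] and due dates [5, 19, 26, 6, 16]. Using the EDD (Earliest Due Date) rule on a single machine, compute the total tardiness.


Sort by due date (EDD order): [(7, 5), (4, 6), (8, 16), (5, 19), (2, 26)]
Compute completion times and tardiness:
  Job 1: p=7, d=5, C=7, tardiness=max(0,7-5)=2
  Job 2: p=4, d=6, C=11, tardiness=max(0,11-6)=5
  Job 3: p=8, d=16, C=19, tardiness=max(0,19-16)=3
  Job 4: p=5, d=19, C=24, tardiness=max(0,24-19)=5
  Job 5: p=2, d=26, C=26, tardiness=max(0,26-26)=0
Total tardiness = 15

15


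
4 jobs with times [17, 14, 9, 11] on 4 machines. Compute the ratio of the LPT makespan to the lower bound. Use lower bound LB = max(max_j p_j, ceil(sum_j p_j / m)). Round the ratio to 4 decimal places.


LPT order: [17, 14, 11, 9]
Machine loads after assignment: [17, 14, 11, 9]
LPT makespan = 17
Lower bound = max(max_job, ceil(total/4)) = max(17, 13) = 17
Ratio = 17 / 17 = 1.0

1.0


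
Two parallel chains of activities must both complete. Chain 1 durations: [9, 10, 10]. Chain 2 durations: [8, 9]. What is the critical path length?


Path A total = 9 + 10 + 10 = 29
Path B total = 8 + 9 = 17
Critical path = longest path = max(29, 17) = 29

29


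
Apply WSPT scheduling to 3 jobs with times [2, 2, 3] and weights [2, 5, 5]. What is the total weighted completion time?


Compute p/w ratios and sort ascending (WSPT): [(2, 5), (3, 5), (2, 2)]
Compute weighted completion times:
  Job (p=2,w=5): C=2, w*C=5*2=10
  Job (p=3,w=5): C=5, w*C=5*5=25
  Job (p=2,w=2): C=7, w*C=2*7=14
Total weighted completion time = 49

49


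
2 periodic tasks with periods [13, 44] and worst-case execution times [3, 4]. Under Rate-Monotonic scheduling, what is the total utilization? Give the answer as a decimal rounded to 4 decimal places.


Compute individual utilizations (exact fractions):
  Task 1: C/T = 3/13 (approx. 0.2308)
  Task 2: C/T = 4/44 = 1/11 (approx. 0.0909)
Total utilization U = 3/13 + 1/11 = 46/143
Rounded to 4 decimal places: U = 0.3217
RM (Liu & Layland) bound for 2 tasks = 0.828427; compare with U = 46/143 (approx. 0.321678)
U <= bound, so schedulable by RM sufficient condition.

0.3217


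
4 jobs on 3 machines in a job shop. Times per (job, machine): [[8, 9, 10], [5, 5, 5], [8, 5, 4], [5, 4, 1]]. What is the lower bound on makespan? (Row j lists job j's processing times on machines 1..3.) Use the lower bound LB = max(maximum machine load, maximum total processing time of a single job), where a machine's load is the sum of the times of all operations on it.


Machine loads:
  Machine 1: 8 + 5 + 8 + 5 = 26
  Machine 2: 9 + 5 + 5 + 4 = 23
  Machine 3: 10 + 5 + 4 + 1 = 20
Max machine load = 26
Job totals:
  Job 1: 27
  Job 2: 15
  Job 3: 17
  Job 4: 10
Max job total = 27
Lower bound = max(26, 27) = 27

27


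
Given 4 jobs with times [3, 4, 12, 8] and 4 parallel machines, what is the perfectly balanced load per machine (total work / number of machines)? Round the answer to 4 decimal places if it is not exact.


Total processing time = 3 + 4 + 12 + 8 = 27
Number of machines = 4
Ideal balanced load = 27 / 4 = 6.75

6.75


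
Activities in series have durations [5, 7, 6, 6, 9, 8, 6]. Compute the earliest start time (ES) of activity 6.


Activity 6 starts after activities 1 through 5 complete.
Predecessor durations: [5, 7, 6, 6, 9]
ES = 5 + 7 + 6 + 6 + 9 = 33

33


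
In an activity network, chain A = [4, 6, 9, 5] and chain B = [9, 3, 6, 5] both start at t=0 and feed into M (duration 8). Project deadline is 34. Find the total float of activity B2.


Forward pass: ES(B2) = sum of predecessors on chain B = 9
EF = ES + duration = 9 + 3 = 12
Backward pass: LF(M) = deadline = 34; LS(M) = 34 - 8 = 26
LF(B2) = LS(M) - sum(successors on chain B) = 26 - 11 = 15
LS = LF - duration = 15 - 3 = 12
Total float = LS - ES = 12 - 9 = 3

3


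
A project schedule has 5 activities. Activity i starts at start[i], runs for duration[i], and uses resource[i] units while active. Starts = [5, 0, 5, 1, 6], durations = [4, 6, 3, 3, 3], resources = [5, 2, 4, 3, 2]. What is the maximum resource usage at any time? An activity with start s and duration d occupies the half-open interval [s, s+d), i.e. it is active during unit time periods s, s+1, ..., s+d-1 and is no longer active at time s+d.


Each activity i is active on [start_i, start_i + duration_i).
Compute total resource usage per time slot:
  t=0: active resources = [2], total = 2
  t=1: active resources = [2, 3], total = 5
  t=2: active resources = [2, 3], total = 5
  t=3: active resources = [2, 3], total = 5
  t=4: active resources = [2], total = 2
  t=5: active resources = [5, 2, 4], total = 11
  t=6: active resources = [5, 4, 2], total = 11
  t=7: active resources = [5, 4, 2], total = 11
  t=8: active resources = [5, 2], total = 7
Peak resource demand = 11

11


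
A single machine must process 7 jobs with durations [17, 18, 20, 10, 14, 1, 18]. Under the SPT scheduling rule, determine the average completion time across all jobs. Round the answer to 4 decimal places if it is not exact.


Sort jobs by processing time (SPT order): [1, 10, 14, 17, 18, 18, 20]
Compute completion times sequentially:
  Job 1: processing = 1, completes at 1
  Job 2: processing = 10, completes at 11
  Job 3: processing = 14, completes at 25
  Job 4: processing = 17, completes at 42
  Job 5: processing = 18, completes at 60
  Job 6: processing = 18, completes at 78
  Job 7: processing = 20, completes at 98
Sum of completion times = 315
Average completion time = 315/7 = 45.0

45.0


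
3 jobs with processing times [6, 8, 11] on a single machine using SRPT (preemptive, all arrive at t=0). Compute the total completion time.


Since all jobs arrive at t=0, SRPT equals SPT ordering.
SPT order: [6, 8, 11]
Completion times:
  Job 1: p=6, C=6
  Job 2: p=8, C=14
  Job 3: p=11, C=25
Total completion time = 6 + 14 + 25 = 45

45


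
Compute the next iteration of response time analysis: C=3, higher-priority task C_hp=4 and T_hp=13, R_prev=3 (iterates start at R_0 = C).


R_next = C + ceil(R_prev / T_hp) * C_hp
ceil(3 / 13) = ceil(0.2308) = 1
Interference = 1 * 4 = 4
R_next = 3 + 4 = 7

7


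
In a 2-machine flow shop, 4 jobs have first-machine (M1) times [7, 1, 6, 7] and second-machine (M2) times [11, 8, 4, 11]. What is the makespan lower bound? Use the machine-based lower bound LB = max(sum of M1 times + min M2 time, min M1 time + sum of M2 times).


LB1 = sum(M1 times) + min(M2 times) = 21 + 4 = 25
LB2 = min(M1 times) + sum(M2 times) = 1 + 34 = 35
Lower bound = max(LB1, LB2) = max(25, 35) = 35

35


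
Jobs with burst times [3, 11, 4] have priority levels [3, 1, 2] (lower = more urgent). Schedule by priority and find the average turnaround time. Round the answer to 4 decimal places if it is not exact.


Sort by priority (ascending = highest first):
Order: [(1, 11), (2, 4), (3, 3)]
Completion times:
  Priority 1, burst=11, C=11
  Priority 2, burst=4, C=15
  Priority 3, burst=3, C=18
Average turnaround = 44/3 = 14.6667

14.6667


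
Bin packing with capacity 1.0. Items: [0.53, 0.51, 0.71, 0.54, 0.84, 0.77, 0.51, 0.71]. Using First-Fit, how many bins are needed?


Place items sequentially using First-Fit:
  Item 0.53 -> new Bin 1
  Item 0.51 -> new Bin 2
  Item 0.71 -> new Bin 3
  Item 0.54 -> new Bin 4
  Item 0.84 -> new Bin 5
  Item 0.77 -> new Bin 6
  Item 0.51 -> new Bin 7
  Item 0.71 -> new Bin 8
Total bins used = 8

8


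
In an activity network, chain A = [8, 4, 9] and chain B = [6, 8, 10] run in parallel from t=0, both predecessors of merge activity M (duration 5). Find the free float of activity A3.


ES(A3) = sum of predecessors on chain A = 12
EF(A3) = ES + duration = 12 + 9 = 21
Successor of A3 is M. ES(M) = max(sum(A), sum(B)) = max(21, 24) = 24
Free float = ES(successor) - EF(current) = 24 - 21 = 3

3


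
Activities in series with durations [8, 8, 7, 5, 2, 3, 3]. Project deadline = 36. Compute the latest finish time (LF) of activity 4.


LF(activity 4) = deadline - sum of successor durations
Successors: activities 5 through 7 with durations [2, 3, 3]
Sum of successor durations = 8
LF = 36 - 8 = 28

28


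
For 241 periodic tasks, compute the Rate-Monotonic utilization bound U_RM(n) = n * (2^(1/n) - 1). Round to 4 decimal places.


Compute 2^(1/241) = 1.0028802694
Subtract 1: 1.0028802694 - 1 = 0.0028802694
Multiply by n: 241 * 0.0028802694 = 0.6941449254
Round to 4 dp: 0.6941

0.6941


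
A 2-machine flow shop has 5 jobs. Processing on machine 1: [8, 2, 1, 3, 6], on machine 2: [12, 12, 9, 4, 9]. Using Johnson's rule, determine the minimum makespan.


Apply Johnson's rule:
  Group 1 (a <= b): [(3, 1, 9), (2, 2, 12), (4, 3, 4), (5, 6, 9), (1, 8, 12)]
  Group 2 (a > b): []
Optimal job order: [3, 2, 4, 5, 1]
Schedule:
  Job 3: M1 done at 1, M2 done at 10
  Job 2: M1 done at 3, M2 done at 22
  Job 4: M1 done at 6, M2 done at 26
  Job 5: M1 done at 12, M2 done at 35
  Job 1: M1 done at 20, M2 done at 47
Makespan = 47

47


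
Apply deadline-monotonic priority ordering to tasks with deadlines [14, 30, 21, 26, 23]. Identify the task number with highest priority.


Sort tasks by relative deadline (ascending):
  Task 1: deadline = 14
  Task 3: deadline = 21
  Task 5: deadline = 23
  Task 4: deadline = 26
  Task 2: deadline = 30
Priority order (highest first): [1, 3, 5, 4, 2]
Highest priority task = 1

1


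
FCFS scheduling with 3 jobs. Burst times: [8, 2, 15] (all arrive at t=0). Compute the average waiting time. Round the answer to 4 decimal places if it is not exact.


FCFS order (as given): [8, 2, 15]
Waiting times:
  Job 1: wait = 0
  Job 2: wait = 8
  Job 3: wait = 10
Sum of waiting times = 18
Average waiting time = 18/3 = 6.0

6.0


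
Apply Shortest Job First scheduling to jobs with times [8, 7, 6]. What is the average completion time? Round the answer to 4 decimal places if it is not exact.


SJF order (ascending): [6, 7, 8]
Completion times:
  Job 1: burst=6, C=6
  Job 2: burst=7, C=13
  Job 3: burst=8, C=21
Average completion = 40/3 = 13.3333

13.3333


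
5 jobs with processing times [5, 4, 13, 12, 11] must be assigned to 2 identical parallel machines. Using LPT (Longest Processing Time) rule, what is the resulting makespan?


Sort jobs in decreasing order (LPT): [13, 12, 11, 5, 4]
Assign each job to the least loaded machine:
  Machine 1: jobs [13, 5, 4], load = 22
  Machine 2: jobs [12, 11], load = 23
Makespan = max load = 23

23


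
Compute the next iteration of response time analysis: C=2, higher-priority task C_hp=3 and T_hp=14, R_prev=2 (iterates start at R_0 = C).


R_next = C + ceil(R_prev / T_hp) * C_hp
ceil(2 / 14) = ceil(0.1429) = 1
Interference = 1 * 3 = 3
R_next = 2 + 3 = 5

5


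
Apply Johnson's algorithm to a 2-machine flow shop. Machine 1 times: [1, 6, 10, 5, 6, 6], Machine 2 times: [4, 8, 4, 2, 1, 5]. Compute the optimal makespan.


Apply Johnson's rule:
  Group 1 (a <= b): [(1, 1, 4), (2, 6, 8)]
  Group 2 (a > b): [(6, 6, 5), (3, 10, 4), (4, 5, 2), (5, 6, 1)]
Optimal job order: [1, 2, 6, 3, 4, 5]
Schedule:
  Job 1: M1 done at 1, M2 done at 5
  Job 2: M1 done at 7, M2 done at 15
  Job 6: M1 done at 13, M2 done at 20
  Job 3: M1 done at 23, M2 done at 27
  Job 4: M1 done at 28, M2 done at 30
  Job 5: M1 done at 34, M2 done at 35
Makespan = 35

35


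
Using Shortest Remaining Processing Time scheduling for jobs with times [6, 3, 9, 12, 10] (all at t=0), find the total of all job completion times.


Since all jobs arrive at t=0, SRPT equals SPT ordering.
SPT order: [3, 6, 9, 10, 12]
Completion times:
  Job 1: p=3, C=3
  Job 2: p=6, C=9
  Job 3: p=9, C=18
  Job 4: p=10, C=28
  Job 5: p=12, C=40
Total completion time = 3 + 9 + 18 + 28 + 40 = 98

98


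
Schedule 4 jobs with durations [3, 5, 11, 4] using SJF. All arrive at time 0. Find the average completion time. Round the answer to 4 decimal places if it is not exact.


SJF order (ascending): [3, 4, 5, 11]
Completion times:
  Job 1: burst=3, C=3
  Job 2: burst=4, C=7
  Job 3: burst=5, C=12
  Job 4: burst=11, C=23
Average completion = 45/4 = 11.25

11.25


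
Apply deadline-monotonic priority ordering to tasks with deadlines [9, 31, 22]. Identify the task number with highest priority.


Sort tasks by relative deadline (ascending):
  Task 1: deadline = 9
  Task 3: deadline = 22
  Task 2: deadline = 31
Priority order (highest first): [1, 3, 2]
Highest priority task = 1

1


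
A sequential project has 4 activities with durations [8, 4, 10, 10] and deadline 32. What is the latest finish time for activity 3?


LF(activity 3) = deadline - sum of successor durations
Successors: activities 4 through 4 with durations [10]
Sum of successor durations = 10
LF = 32 - 10 = 22

22


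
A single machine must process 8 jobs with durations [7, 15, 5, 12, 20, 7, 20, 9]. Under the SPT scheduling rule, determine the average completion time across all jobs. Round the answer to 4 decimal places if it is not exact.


Sort jobs by processing time (SPT order): [5, 7, 7, 9, 12, 15, 20, 20]
Compute completion times sequentially:
  Job 1: processing = 5, completes at 5
  Job 2: processing = 7, completes at 12
  Job 3: processing = 7, completes at 19
  Job 4: processing = 9, completes at 28
  Job 5: processing = 12, completes at 40
  Job 6: processing = 15, completes at 55
  Job 7: processing = 20, completes at 75
  Job 8: processing = 20, completes at 95
Sum of completion times = 329
Average completion time = 329/8 = 41.125

41.125


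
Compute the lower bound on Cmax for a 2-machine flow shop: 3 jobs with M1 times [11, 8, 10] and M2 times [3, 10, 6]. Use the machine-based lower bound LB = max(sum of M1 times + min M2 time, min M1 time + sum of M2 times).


LB1 = sum(M1 times) + min(M2 times) = 29 + 3 = 32
LB2 = min(M1 times) + sum(M2 times) = 8 + 19 = 27
Lower bound = max(LB1, LB2) = max(32, 27) = 32

32


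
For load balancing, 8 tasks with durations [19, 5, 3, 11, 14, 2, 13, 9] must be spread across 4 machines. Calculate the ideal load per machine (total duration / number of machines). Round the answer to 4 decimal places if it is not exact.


Total processing time = 19 + 5 + 3 + 11 + 14 + 2 + 13 + 9 = 76
Number of machines = 4
Ideal balanced load = 76 / 4 = 19.0

19.0


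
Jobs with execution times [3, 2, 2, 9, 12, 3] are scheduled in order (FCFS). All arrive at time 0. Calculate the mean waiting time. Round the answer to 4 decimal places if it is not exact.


FCFS order (as given): [3, 2, 2, 9, 12, 3]
Waiting times:
  Job 1: wait = 0
  Job 2: wait = 3
  Job 3: wait = 5
  Job 4: wait = 7
  Job 5: wait = 16
  Job 6: wait = 28
Sum of waiting times = 59
Average waiting time = 59/6 = 9.8333

9.8333


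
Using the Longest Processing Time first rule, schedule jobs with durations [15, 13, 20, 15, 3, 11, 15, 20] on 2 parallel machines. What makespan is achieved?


Sort jobs in decreasing order (LPT): [20, 20, 15, 15, 15, 13, 11, 3]
Assign each job to the least loaded machine:
  Machine 1: jobs [20, 15, 15, 3], load = 53
  Machine 2: jobs [20, 15, 13, 11], load = 59
Makespan = max load = 59

59


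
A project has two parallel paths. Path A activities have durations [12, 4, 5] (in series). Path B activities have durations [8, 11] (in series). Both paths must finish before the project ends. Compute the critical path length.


Path A total = 12 + 4 + 5 = 21
Path B total = 8 + 11 = 19
Critical path = longest path = max(21, 19) = 21

21


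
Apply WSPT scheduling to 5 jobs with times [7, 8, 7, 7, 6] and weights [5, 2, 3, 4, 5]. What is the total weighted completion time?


Compute p/w ratios and sort ascending (WSPT): [(6, 5), (7, 5), (7, 4), (7, 3), (8, 2)]
Compute weighted completion times:
  Job (p=6,w=5): C=6, w*C=5*6=30
  Job (p=7,w=5): C=13, w*C=5*13=65
  Job (p=7,w=4): C=20, w*C=4*20=80
  Job (p=7,w=3): C=27, w*C=3*27=81
  Job (p=8,w=2): C=35, w*C=2*35=70
Total weighted completion time = 326

326


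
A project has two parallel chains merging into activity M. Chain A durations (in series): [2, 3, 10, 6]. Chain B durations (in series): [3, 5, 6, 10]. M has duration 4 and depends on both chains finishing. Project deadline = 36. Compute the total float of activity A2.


Forward pass: ES(A2) = sum of predecessors on chain A = 2
EF = ES + duration = 2 + 3 = 5
Backward pass: LF(M) = deadline = 36; LS(M) = 36 - 4 = 32
LF(A2) = LS(M) - sum(successors on chain A) = 32 - 16 = 16
LS = LF - duration = 16 - 3 = 13
Total float = LS - ES = 13 - 2 = 11

11


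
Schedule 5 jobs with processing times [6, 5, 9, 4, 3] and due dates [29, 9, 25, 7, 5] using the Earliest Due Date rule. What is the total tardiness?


Sort by due date (EDD order): [(3, 5), (4, 7), (5, 9), (9, 25), (6, 29)]
Compute completion times and tardiness:
  Job 1: p=3, d=5, C=3, tardiness=max(0,3-5)=0
  Job 2: p=4, d=7, C=7, tardiness=max(0,7-7)=0
  Job 3: p=5, d=9, C=12, tardiness=max(0,12-9)=3
  Job 4: p=9, d=25, C=21, tardiness=max(0,21-25)=0
  Job 5: p=6, d=29, C=27, tardiness=max(0,27-29)=0
Total tardiness = 3

3
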